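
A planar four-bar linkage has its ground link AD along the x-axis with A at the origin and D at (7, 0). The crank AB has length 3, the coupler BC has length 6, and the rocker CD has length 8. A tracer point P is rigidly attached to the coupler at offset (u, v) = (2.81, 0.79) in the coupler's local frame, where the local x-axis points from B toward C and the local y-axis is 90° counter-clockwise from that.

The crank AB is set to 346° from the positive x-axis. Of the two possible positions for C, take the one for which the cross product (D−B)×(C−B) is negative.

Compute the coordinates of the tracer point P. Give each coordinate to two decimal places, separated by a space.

A=(0,0), D=(7.00,0)
B = A + 3.00·(cos346°, sin346°) = (2.9109, -0.7258)
|BD| = 4.1530
circle(B,6.00) ∩ circle(D,8.00): a=-1.2945, h=5.8587
  candidates: C₊=(0.6124,4.8165) cross=24.331; C₋=(2.6601,-6.7205) cross=-24.331
  mode - wants cross < 0 → take C=(2.6601,-6.7205) (cross=-24.331)
ex = (C−B)/|BC| = (-0.0418,-0.9991); ey = (0.9991,-0.0418)
P = B + 2.81·ex + 0.79·ey = (3.5828,-3.5663)

3.58 -3.57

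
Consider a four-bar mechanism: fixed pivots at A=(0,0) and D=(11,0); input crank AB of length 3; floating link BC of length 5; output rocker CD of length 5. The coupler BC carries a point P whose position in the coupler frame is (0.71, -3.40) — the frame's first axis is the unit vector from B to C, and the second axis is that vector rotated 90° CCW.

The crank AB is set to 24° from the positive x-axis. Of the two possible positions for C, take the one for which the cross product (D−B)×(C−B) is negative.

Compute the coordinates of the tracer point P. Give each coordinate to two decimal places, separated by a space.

1.00 -1.79

A=(0,0), D=(11.00,0)
B = A + 3.00·(cos24°, sin24°) = (2.7406, 1.2202)
|BD| = 8.3490
circle(B,5.00) ∩ circle(D,5.00): a=4.1745, h=2.7520
  candidates: C₊=(7.2725,3.3326) cross=22.976; C₋=(6.4681,-2.1123) cross=-22.976
  mode - wants cross < 0 → take C=(6.4681,-2.1123) (cross=-22.976)
ex = (C−B)/|BC| = (0.7455,-0.6665); ey = (0.6665,0.7455)
P = B + 0.71·ex + -3.40·ey = (1.0038,-1.7877)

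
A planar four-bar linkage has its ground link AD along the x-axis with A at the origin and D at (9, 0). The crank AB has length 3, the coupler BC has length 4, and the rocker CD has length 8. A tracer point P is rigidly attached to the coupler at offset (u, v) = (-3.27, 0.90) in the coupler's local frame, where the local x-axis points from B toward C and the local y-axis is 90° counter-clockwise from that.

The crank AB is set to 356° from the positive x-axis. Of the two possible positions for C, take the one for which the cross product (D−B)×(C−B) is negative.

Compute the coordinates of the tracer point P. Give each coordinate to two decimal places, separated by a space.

4.57 2.79

A=(0,0), D=(9.00,0)
B = A + 3.00·(cos356°, sin356°) = (2.9927, -0.2093)
|BD| = 6.0110
circle(B,4.00) ∩ circle(D,8.00): a=-0.9872, h=3.8763
  candidates: C₊=(1.8711,3.6303) cross=23.300; C₋=(2.1410,-4.1175) cross=-23.300
  mode - wants cross < 0 → take C=(2.1410,-4.1175) (cross=-23.300)
ex = (C−B)/|BC| = (-0.2129,-0.9771); ey = (0.9771,-0.2129)
P = B + -3.27·ex + 0.90·ey = (4.5683,2.7941)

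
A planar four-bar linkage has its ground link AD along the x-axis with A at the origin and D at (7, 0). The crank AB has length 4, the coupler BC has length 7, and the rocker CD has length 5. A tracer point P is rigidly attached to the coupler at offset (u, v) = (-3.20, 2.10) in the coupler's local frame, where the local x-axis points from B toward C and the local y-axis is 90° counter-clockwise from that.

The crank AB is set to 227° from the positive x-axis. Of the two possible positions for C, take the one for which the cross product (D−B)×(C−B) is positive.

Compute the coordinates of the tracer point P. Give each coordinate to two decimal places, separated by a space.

-6.50 -3.59

A=(0,0), D=(7.00,0)
B = A + 4.00·(cos227°, sin227°) = (-2.7280, -2.9254)
|BD| = 10.1583
circle(B,7.00) ∩ circle(D,5.00): a=6.2605, h=3.1315
  candidates: C₊=(2.3654,1.8764) cross=31.811; C₋=(4.1691,-4.1214) cross=-31.811
  mode + wants cross > 0 → take C=(2.3654,1.8764) (cross=31.811)
ex = (C−B)/|BC| = (0.7276,0.6860); ey = (-0.6860,0.7276)
P = B + -3.20·ex + 2.10·ey = (-6.4969,-3.5925)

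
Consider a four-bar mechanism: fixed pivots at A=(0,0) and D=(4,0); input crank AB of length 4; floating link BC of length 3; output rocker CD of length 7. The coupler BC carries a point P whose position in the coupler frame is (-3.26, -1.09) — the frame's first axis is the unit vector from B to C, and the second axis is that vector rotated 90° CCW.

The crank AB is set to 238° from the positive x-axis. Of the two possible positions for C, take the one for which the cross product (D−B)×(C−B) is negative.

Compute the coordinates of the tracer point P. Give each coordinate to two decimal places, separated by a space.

-5.09 -1.66

A=(0,0), D=(4.00,0)
B = A + 4.00·(cos238°, sin238°) = (-2.1197, -3.3922)
|BD| = 6.9970
circle(B,3.00) ∩ circle(D,7.00): a=0.6401, h=2.9309
  candidates: C₊=(-2.9808,-0.5184) cross=20.508; C₋=(-0.1389,-5.6453) cross=-20.508
  mode - wants cross < 0 → take C=(-0.1389,-5.6453) (cross=-20.508)
ex = (C−B)/|BC| = (0.6603,-0.7510); ey = (0.7510,0.6603)
P = B + -3.26·ex + -1.09·ey = (-5.0908,-1.6635)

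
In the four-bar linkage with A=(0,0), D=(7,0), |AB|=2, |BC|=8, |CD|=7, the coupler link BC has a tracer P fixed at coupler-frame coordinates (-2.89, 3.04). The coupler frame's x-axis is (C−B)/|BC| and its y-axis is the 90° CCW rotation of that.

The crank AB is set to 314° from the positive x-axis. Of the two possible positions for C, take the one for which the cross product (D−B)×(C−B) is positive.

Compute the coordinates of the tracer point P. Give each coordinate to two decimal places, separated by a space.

-2.37 -3.30

A=(0,0), D=(7.00,0)
B = A + 2.00·(cos314°, sin314°) = (1.3893, -1.4387)
|BD| = 5.7922
circle(B,8.00) ∩ circle(D,7.00): a=4.1909, h=6.8144
  candidates: C₊=(3.7564,6.2031) cross=39.470; C₋=(7.1415,-6.9986) cross=-39.470
  mode + wants cross > 0 → take C=(3.7564,6.2031) (cross=39.470)
ex = (C−B)/|BC| = (0.2959,0.9552); ey = (-0.9552,0.2959)
P = B + -2.89·ex + 3.04·ey = (-2.3697,-3.2998)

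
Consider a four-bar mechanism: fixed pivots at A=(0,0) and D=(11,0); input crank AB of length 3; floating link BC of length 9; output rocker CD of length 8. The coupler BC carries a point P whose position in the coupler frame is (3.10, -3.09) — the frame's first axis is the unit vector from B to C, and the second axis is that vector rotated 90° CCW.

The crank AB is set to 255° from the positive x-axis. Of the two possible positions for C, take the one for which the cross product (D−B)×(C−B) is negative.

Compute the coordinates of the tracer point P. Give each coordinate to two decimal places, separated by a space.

A=(0,0), D=(11.00,0)
B = A + 3.00·(cos255°, sin255°) = (-0.7765, -2.8978)
|BD| = 12.1277
circle(B,9.00) ∩ circle(D,8.00): a=6.7647, h=5.9362
  candidates: C₊=(4.3740,4.4828) cross=71.992; C₋=(7.2107,-7.0457) cross=-71.992
  mode - wants cross < 0 → take C=(7.2107,-7.0457) (cross=-71.992)
ex = (C−B)/|BC| = (0.8875,-0.4609); ey = (0.4609,0.8875)
P = B + 3.10·ex + -3.09·ey = (0.5506,-7.0688)

0.55 -7.07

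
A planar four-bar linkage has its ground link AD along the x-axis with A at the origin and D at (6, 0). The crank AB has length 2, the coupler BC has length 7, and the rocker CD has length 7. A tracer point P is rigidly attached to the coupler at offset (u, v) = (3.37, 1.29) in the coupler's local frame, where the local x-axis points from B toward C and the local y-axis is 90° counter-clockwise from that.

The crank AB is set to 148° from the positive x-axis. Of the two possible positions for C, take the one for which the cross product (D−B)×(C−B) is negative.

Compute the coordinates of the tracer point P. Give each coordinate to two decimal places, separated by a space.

A=(0,0), D=(6.00,0)
B = A + 2.00·(cos148°, sin148°) = (-1.6961, 1.0598)
|BD| = 7.7687
circle(B,7.00) ∩ circle(D,7.00): a=3.8844, h=5.8234
  candidates: C₊=(2.9464,6.2989) cross=45.240; C₋=(1.3575,-5.2390) cross=-45.240
  mode - wants cross < 0 → take C=(1.3575,-5.2390) (cross=-45.240)
ex = (C−B)/|BC| = (0.4362,-0.8998); ey = (0.8998,0.4362)
P = B + 3.37·ex + 1.29·ey = (0.9348,-1.4099)

0.93 -1.41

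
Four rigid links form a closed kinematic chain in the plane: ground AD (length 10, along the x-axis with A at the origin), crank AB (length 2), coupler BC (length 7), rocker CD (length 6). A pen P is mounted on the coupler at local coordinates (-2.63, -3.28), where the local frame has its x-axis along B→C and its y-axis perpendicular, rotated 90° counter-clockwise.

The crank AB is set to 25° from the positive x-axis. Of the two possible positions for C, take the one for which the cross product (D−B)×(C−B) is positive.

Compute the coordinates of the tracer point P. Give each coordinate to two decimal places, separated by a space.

1.88 -3.36

A=(0,0), D=(10.00,0)
B = A + 2.00·(cos25°, sin25°) = (1.8126, 0.8452)
|BD| = 8.2309
circle(B,7.00) ∩ circle(D,6.00): a=4.9052, h=4.9939
  candidates: C₊=(7.2047,5.3091) cross=41.105; C₋=(6.1790,-4.6260) cross=-41.105
  mode + wants cross > 0 → take C=(7.2047,5.3091) (cross=41.105)
ex = (C−B)/|BC| = (0.7703,0.6377); ey = (-0.6377,0.7703)
P = B + -2.63·ex + -3.28·ey = (1.8784,-3.3584)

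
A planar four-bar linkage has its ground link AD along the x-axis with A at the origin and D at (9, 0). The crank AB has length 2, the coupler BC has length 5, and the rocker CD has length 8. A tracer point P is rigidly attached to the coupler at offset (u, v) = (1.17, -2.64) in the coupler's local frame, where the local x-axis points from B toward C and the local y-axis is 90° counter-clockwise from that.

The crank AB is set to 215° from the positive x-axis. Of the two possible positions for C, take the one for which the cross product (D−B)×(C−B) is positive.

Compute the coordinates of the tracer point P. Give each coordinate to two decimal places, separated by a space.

1.15 -1.89

A=(0,0), D=(9.00,0)
B = A + 2.00·(cos215°, sin215°) = (-1.6383, -1.1472)
|BD| = 10.7000
circle(B,5.00) ∩ circle(D,8.00): a=3.5276, h=3.5435
  candidates: C₊=(1.4890,2.7541) cross=37.915; C₋=(2.2488,-4.2920) cross=-37.915
  mode + wants cross > 0 → take C=(1.4890,2.7541) (cross=37.915)
ex = (C−B)/|BC| = (0.6255,0.7803); ey = (-0.7803,0.6255)
P = B + 1.17·ex + -2.64·ey = (1.1534,-1.8855)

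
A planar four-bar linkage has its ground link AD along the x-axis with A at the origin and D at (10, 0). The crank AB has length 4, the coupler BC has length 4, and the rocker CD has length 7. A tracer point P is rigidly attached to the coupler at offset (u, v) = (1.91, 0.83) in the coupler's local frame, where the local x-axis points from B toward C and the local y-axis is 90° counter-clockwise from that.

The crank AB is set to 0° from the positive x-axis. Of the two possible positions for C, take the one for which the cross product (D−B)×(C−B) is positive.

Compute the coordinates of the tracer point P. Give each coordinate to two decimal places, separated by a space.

A=(0,0), D=(10.00,0)
B = A + 4.00·(cos0°, sin0°) = (4.0000, 0.0000)
|BD| = 6.0000
circle(B,4.00) ∩ circle(D,7.00): a=0.2500, h=3.9922
  candidates: C₊=(4.2500,3.9922) cross=23.953; C₋=(4.2500,-3.9922) cross=-23.953
  mode + wants cross > 0 → take C=(4.2500,3.9922) (cross=23.953)
ex = (C−B)/|BC| = (0.0625,0.9980); ey = (-0.9980,0.0625)
P = B + 1.91·ex + 0.83·ey = (3.2910,1.9581)

3.29 1.96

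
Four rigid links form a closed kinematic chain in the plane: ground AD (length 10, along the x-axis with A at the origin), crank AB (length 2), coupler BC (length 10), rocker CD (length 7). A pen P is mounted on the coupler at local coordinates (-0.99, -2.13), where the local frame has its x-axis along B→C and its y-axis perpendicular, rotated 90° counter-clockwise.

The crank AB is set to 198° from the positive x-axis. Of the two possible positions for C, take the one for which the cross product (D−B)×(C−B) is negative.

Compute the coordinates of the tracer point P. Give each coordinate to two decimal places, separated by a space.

-3.89 -1.87

A=(0,0), D=(10.00,0)
B = A + 2.00·(cos198°, sin198°) = (-1.9021, -0.6180)
|BD| = 11.9181
circle(B,10.00) ∩ circle(D,7.00): a=8.0987, h=5.8661
  candidates: C₊=(5.8815,5.6602) cross=69.913; C₋=(6.4899,-6.0563) cross=-69.913
  mode - wants cross < 0 → take C=(6.4899,-6.0563) (cross=-69.913)
ex = (C−B)/|BC| = (0.8392,-0.5438); ey = (0.5438,0.8392)
P = B + -0.99·ex + -2.13·ey = (-3.8913,-1.8671)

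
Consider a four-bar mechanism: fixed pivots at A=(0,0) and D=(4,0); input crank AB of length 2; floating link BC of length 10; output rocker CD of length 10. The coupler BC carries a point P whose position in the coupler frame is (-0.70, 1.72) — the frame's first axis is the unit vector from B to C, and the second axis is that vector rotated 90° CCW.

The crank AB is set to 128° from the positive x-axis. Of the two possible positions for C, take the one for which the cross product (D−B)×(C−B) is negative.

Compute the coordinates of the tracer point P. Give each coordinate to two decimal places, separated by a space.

A=(0,0), D=(4.00,0)
B = A + 2.00·(cos128°, sin128°) = (-1.2313, 1.5760)
|BD| = 5.4636
circle(B,10.00) ∩ circle(D,10.00): a=2.7318, h=9.6196
  candidates: C₊=(4.1592,9.9987) cross=52.558; C₋=(-1.3905,-8.4227) cross=-52.558
  mode - wants cross < 0 → take C=(-1.3905,-8.4227) (cross=-52.558)
ex = (C−B)/|BC| = (-0.0159,-0.9999); ey = (0.9999,-0.0159)
P = B + -0.70·ex + 1.72·ey = (0.4996,2.2485)

0.50 2.25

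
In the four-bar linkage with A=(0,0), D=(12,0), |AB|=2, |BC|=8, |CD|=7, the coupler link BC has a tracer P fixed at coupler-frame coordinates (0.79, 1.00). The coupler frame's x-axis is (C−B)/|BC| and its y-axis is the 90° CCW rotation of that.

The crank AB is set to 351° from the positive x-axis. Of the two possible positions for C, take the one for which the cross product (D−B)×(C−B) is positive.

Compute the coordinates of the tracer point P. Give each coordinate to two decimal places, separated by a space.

A=(0,0), D=(12.00,0)
B = A + 2.00·(cos351°, sin351°) = (1.9754, -0.3129)
|BD| = 10.0295
circle(B,8.00) ∩ circle(D,7.00): a=5.7625, h=5.5491
  candidates: C₊=(7.5620,5.4133) cross=55.655; C₋=(7.9082,-5.6796) cross=-55.655
  mode + wants cross > 0 → take C=(7.5620,5.4133) (cross=55.655)
ex = (C−B)/|BC| = (0.6983,0.7158); ey = (-0.7158,0.6983)
P = B + 0.79·ex + 1.00·ey = (1.8113,0.9509)

1.81 0.95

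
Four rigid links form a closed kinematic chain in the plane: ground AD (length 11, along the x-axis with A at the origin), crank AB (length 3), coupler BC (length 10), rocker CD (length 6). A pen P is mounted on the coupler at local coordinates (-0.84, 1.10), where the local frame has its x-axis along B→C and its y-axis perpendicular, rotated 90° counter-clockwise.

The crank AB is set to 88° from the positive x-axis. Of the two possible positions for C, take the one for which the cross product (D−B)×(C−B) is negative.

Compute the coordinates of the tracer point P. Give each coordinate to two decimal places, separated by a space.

0.35 4.36

A=(0,0), D=(11.00,0)
B = A + 3.00·(cos88°, sin88°) = (0.1047, 2.9982)
|BD| = 11.3003
circle(B,10.00) ∩ circle(D,6.00): a=8.4819, h=5.2969
  candidates: C₊=(9.6880,5.8548) cross=59.856; C₋=(6.8773,-4.3593) cross=-59.856
  mode - wants cross < 0 → take C=(6.8773,-4.3593) (cross=-59.856)
ex = (C−B)/|BC| = (0.6773,-0.7357); ey = (0.7357,0.6773)
P = B + -0.84·ex + 1.10·ey = (0.3451,4.3612)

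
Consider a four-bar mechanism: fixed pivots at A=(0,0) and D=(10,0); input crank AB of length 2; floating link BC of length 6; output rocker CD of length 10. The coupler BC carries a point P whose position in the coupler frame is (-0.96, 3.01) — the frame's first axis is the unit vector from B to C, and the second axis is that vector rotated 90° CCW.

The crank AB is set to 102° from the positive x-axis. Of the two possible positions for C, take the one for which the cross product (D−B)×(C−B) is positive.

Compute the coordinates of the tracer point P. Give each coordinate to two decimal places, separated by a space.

-3.46 2.79

A=(0,0), D=(10.00,0)
B = A + 2.00·(cos102°, sin102°) = (-0.4158, 1.9563)
|BD| = 10.5979
circle(B,6.00) ∩ circle(D,10.00): a=2.2795, h=5.5501
  candidates: C₊=(2.8490,6.9903) cross=58.820; C₋=(0.8000,-3.9192) cross=-58.820
  mode + wants cross > 0 → take C=(2.8490,6.9903) (cross=58.820)
ex = (C−B)/|BC| = (0.5441,0.8390); ey = (-0.8390,0.5441)
P = B + -0.96·ex + 3.01·ey = (-3.4636,2.7887)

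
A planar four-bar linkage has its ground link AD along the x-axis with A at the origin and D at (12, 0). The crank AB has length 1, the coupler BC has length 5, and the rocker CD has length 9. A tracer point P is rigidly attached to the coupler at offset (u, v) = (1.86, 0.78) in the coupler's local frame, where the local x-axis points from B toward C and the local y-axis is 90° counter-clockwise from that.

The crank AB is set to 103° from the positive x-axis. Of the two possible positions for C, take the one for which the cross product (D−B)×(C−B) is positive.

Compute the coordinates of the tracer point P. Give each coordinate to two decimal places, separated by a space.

0.85 2.68

A=(0,0), D=(12.00,0)
B = A + 1.00·(cos103°, sin103°) = (-0.2250, 0.9744)
|BD| = 12.2637
circle(B,5.00) ∩ circle(D,9.00): a=3.8487, h=3.1918
  candidates: C₊=(3.8652,3.8503) cross=39.143; C₋=(3.3580,-2.5131) cross=-39.143
  mode + wants cross > 0 → take C=(3.8652,3.8503) (cross=39.143)
ex = (C−B)/|BC| = (0.8180,0.5752); ey = (-0.5752,0.8180)
P = B + 1.86·ex + 0.78·ey = (0.8479,2.6823)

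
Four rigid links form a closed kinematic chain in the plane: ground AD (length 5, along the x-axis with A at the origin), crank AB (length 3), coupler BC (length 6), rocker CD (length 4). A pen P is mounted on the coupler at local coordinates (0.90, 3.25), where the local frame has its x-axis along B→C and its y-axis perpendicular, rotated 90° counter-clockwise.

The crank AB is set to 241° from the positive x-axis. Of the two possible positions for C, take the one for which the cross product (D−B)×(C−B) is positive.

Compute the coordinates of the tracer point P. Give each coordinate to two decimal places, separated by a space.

A=(0,0), D=(5.00,0)
B = A + 3.00·(cos241°, sin241°) = (-1.4544, -2.6239)
|BD| = 6.9674
circle(B,6.00) ∩ circle(D,4.00): a=4.9189, h=3.4357
  candidates: C₊=(1.8085,2.4113) cross=23.938; C₋=(4.3962,-3.9542) cross=-23.938
  mode + wants cross > 0 → take C=(1.8085,2.4113) (cross=23.938)
ex = (C−B)/|BC| = (0.5438,0.8392); ey = (-0.8392,0.5438)
P = B + 0.90·ex + 3.25·ey = (-3.6924,-0.1011)

-3.69 -0.10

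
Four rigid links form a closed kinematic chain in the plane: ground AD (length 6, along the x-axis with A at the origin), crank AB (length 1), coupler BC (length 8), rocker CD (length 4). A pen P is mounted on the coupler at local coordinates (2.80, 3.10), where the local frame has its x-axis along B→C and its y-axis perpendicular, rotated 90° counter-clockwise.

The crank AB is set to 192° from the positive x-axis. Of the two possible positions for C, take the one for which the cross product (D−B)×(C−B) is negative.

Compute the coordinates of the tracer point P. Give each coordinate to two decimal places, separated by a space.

2.96 1.19

A=(0,0), D=(6.00,0)
B = A + 1.00·(cos192°, sin192°) = (-0.9781, -0.2079)
|BD| = 6.9812
circle(B,8.00) ∩ circle(D,4.00): a=6.9284, h=3.9997
  candidates: C₊=(5.8281,3.9963) cross=27.923; C₋=(6.0663,-3.9995) cross=-27.923
  mode - wants cross < 0 → take C=(6.0663,-3.9995) (cross=-27.923)
ex = (C−B)/|BC| = (0.8806,-0.4739); ey = (0.4739,0.8806)
P = B + 2.80·ex + 3.10·ey = (2.9566,1.1948)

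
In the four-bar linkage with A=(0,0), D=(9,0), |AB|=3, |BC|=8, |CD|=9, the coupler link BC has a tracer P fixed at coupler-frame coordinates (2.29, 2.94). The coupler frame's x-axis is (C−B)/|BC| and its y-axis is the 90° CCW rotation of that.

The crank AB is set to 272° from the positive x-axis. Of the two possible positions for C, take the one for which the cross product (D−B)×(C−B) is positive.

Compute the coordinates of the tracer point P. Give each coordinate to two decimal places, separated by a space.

A=(0,0), D=(9.00,0)
B = A + 3.00·(cos272°, sin272°) = (0.1047, -2.9982)
|BD| = 9.3870
circle(B,8.00) ∩ circle(D,9.00): a=3.7880, h=7.0464
  candidates: C₊=(1.4437,4.8890) cross=66.144; C₋=(5.9449,-8.4656) cross=-66.144
  mode + wants cross > 0 → take C=(1.4437,4.8890) (cross=66.144)
ex = (C−B)/|BC| = (0.1674,0.9859); ey = (-0.9859,0.1674)
P = B + 2.29·ex + 2.94·ey = (-2.4105,-0.2484)

-2.41 -0.25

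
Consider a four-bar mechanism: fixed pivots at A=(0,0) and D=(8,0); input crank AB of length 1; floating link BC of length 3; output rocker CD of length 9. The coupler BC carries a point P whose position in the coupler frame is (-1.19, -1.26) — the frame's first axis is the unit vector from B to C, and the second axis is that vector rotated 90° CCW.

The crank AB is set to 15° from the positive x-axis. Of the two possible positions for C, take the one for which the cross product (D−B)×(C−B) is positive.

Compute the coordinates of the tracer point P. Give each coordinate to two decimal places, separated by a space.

2.65 -0.14

A=(0,0), D=(8.00,0)
B = A + 1.00·(cos15°, sin15°) = (0.9659, 0.2588)
|BD| = 7.0388
circle(B,3.00) ∩ circle(D,9.00): a=-1.5951, h=2.5408
  candidates: C₊=(-0.5346,2.8566) cross=17.884; C₋=(-0.7215,-2.2216) cross=-17.884
  mode + wants cross > 0 → take C=(-0.5346,2.8566) (cross=17.884)
ex = (C−B)/|BC| = (-0.5002,0.8659); ey = (-0.8659,-0.5002)
P = B + -1.19·ex + -1.26·ey = (2.6522,-0.1414)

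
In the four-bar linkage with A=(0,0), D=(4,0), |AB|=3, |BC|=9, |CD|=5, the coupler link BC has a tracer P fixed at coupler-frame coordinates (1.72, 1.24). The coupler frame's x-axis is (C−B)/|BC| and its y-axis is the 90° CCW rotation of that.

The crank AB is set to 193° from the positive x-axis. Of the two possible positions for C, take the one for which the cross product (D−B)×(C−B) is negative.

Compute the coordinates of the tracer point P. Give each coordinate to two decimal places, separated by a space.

A=(0,0), D=(4.00,0)
B = A + 3.00·(cos193°, sin193°) = (-2.9231, -0.6749)
|BD| = 6.9559
circle(B,9.00) ∩ circle(D,5.00): a=7.5033, h=4.9699
  candidates: C₊=(4.0626,4.9996) cross=34.571; C₋=(5.0270,-4.8934) cross=-34.571
  mode - wants cross < 0 → take C=(5.0270,-4.8934) (cross=-34.571)
ex = (C−B)/|BC| = (0.8833,-0.4687); ey = (0.4687,0.8833)
P = B + 1.72·ex + 1.24·ey = (-0.8225,-0.3857)

-0.82 -0.39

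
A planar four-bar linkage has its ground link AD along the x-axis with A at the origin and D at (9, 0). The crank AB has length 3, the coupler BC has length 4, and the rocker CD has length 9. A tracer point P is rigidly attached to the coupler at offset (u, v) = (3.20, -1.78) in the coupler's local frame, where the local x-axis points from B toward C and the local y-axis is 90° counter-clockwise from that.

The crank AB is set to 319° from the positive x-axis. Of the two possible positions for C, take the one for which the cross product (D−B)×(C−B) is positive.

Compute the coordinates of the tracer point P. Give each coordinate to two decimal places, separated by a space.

2.04 1.69

A=(0,0), D=(9.00,0)
B = A + 3.00·(cos319°, sin319°) = (2.2641, -1.9682)
|BD| = 7.0175
circle(B,4.00) ∩ circle(D,9.00): a=-1.1225, h=3.8393
  candidates: C₊=(0.1099,1.4022) cross=26.942; C₋=(2.2635,-5.9682) cross=-26.942
  mode + wants cross > 0 → take C=(0.1099,1.4022) (cross=26.942)
ex = (C−B)/|BC| = (-0.5386,0.8426); ey = (-0.8426,-0.5386)
P = B + 3.20·ex + -1.78·ey = (2.0406,1.6867)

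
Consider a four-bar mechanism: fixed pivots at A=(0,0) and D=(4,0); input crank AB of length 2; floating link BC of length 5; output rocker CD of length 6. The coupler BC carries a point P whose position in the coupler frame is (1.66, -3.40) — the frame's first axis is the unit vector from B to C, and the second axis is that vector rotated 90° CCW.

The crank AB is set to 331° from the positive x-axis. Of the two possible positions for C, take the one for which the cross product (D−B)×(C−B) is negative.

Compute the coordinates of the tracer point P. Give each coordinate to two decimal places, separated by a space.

-1.25 -3.28

A=(0,0), D=(4.00,0)
B = A + 2.00·(cos331°, sin331°) = (1.7492, -0.9696)
|BD| = 2.4507
circle(B,5.00) ∩ circle(D,6.00): a=-1.0189, h=4.8951
  candidates: C₊=(-1.1232,3.1229) cross=11.997; C₋=(2.7502,-5.8684) cross=-11.997
  mode - wants cross < 0 → take C=(2.7502,-5.8684) (cross=-11.997)
ex = (C−B)/|BC| = (0.2002,-0.9798); ey = (0.9798,0.2002)
P = B + 1.66·ex + -3.40·ey = (-1.2496,-3.2767)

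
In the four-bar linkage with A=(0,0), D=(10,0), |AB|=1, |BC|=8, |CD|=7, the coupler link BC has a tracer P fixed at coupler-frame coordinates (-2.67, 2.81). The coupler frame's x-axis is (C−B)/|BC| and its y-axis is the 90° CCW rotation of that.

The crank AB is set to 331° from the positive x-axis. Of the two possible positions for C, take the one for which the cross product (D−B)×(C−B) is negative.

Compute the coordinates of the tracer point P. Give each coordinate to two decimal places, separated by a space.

0.95 3.39

A=(0,0), D=(10.00,0)
B = A + 1.00·(cos331°, sin331°) = (0.8746, -0.4848)
|BD| = 9.1382
circle(B,8.00) ∩ circle(D,7.00): a=5.3899, h=5.9118
  candidates: C₊=(5.9432,5.7046) cross=54.024; C₋=(6.5705,-6.1023) cross=-54.024
  mode - wants cross < 0 → take C=(6.5705,-6.1023) (cross=-54.024)
ex = (C−B)/|BC| = (0.7120,-0.7022); ey = (0.7022,0.7120)
P = B + -2.67·ex + 2.81·ey = (0.9468,3.3907)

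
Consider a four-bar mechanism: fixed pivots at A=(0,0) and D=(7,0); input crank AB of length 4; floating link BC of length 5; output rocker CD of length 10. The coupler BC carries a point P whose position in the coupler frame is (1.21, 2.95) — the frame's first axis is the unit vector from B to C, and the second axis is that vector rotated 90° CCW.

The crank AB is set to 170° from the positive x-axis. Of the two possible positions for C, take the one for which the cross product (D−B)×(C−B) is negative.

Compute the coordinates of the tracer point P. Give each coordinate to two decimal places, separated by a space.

-0.75 0.60

A=(0,0), D=(7.00,0)
B = A + 4.00·(cos170°, sin170°) = (-3.9392, 0.6946)
|BD| = 10.9613
circle(B,5.00) ∩ circle(D,10.00): a=2.0595, h=4.5561
  candidates: C₊=(-1.5952,5.1111) cross=49.941; C₋=(-2.1726,-3.9829) cross=-49.941
  mode - wants cross < 0 → take C=(-2.1726,-3.9829) (cross=-49.941)
ex = (C−B)/|BC| = (0.3533,-0.9355); ey = (0.9355,0.3533)
P = B + 1.21·ex + 2.95·ey = (-0.7520,0.6050)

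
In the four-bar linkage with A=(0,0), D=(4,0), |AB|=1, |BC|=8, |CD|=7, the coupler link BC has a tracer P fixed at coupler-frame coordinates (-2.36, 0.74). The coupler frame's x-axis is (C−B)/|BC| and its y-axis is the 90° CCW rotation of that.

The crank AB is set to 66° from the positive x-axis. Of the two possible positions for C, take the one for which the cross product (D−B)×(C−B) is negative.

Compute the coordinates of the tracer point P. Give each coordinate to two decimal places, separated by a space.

A=(0,0), D=(4.00,0)
B = A + 1.00·(cos66°, sin66°) = (0.4067, 0.9135)
|BD| = 3.7076
circle(B,8.00) ∩ circle(D,7.00): a=3.8767, h=6.9980
  candidates: C₊=(5.8882,6.7405) cross=25.945; C₋=(2.4396,-6.8239) cross=-25.945
  mode - wants cross < 0 → take C=(2.4396,-6.8239) (cross=-25.945)
ex = (C−B)/|BC| = (0.2541,-0.9672); ey = (0.9672,0.2541)
P = B + -2.36·ex + 0.74·ey = (0.5228,3.3841)

0.52 3.38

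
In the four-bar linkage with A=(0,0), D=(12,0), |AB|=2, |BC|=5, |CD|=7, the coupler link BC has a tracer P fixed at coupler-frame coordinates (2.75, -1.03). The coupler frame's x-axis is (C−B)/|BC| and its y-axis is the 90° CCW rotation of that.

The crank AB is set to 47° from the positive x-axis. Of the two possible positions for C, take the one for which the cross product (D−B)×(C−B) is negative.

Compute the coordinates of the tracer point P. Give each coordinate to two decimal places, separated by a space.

A=(0,0), D=(12.00,0)
B = A + 2.00·(cos47°, sin47°) = (1.3640, 1.4627)
|BD| = 10.7361
circle(B,5.00) ∩ circle(D,7.00): a=4.2503, h=2.6334
  candidates: C₊=(5.9335,3.4925) cross=28.272; C₋=(5.2159,-1.7252) cross=-28.272
  mode - wants cross < 0 → take C=(5.2159,-1.7252) (cross=-28.272)
ex = (C−B)/|BC| = (0.7704,-0.6376); ey = (0.6376,0.7704)
P = B + 2.75·ex + -1.03·ey = (2.8258,-1.0841)

2.83 -1.08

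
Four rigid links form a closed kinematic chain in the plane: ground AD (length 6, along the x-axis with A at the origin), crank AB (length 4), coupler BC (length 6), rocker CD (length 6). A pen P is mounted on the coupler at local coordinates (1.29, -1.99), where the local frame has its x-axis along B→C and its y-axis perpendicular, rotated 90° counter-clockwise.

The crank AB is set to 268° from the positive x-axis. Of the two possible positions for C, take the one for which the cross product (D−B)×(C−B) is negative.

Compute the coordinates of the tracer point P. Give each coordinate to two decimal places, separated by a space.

0.42 -6.30

A=(0,0), D=(6.00,0)
B = A + 4.00·(cos268°, sin268°) = (-0.1396, -3.9976)
|BD| = 7.3263
circle(B,6.00) ∩ circle(D,6.00): a=3.6632, h=4.7520
  candidates: C₊=(0.3373,1.9835) cross=34.815; C₋=(5.5231,-5.9810) cross=-34.815
  mode - wants cross < 0 → take C=(5.5231,-5.9810) (cross=-34.815)
ex = (C−B)/|BC| = (0.9438,-0.3306); ey = (0.3306,0.9438)
P = B + 1.29·ex + -1.99·ey = (0.4200,-6.3021)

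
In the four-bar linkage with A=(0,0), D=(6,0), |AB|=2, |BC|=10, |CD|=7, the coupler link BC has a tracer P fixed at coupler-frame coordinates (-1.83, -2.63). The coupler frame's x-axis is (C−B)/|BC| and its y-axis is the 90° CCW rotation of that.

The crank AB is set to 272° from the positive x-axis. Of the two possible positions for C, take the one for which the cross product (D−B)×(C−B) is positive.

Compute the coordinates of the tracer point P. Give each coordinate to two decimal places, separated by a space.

A=(0,0), D=(6.00,0)
B = A + 2.00·(cos272°, sin272°) = (0.0698, -1.9988)
|BD| = 6.2580
circle(B,10.00) ∩ circle(D,7.00): a=7.2038, h=6.9358
  candidates: C₊=(4.6810,6.8746) cross=43.404; C₋=(9.1115,-6.2704) cross=-43.404
  mode + wants cross > 0 → take C=(4.6810,6.8746) (cross=43.404)
ex = (C−B)/|BC| = (0.4611,0.8873); ey = (-0.8873,0.4611)
P = B + -1.83·ex + -2.63·ey = (1.5597,-4.8354)

1.56 -4.84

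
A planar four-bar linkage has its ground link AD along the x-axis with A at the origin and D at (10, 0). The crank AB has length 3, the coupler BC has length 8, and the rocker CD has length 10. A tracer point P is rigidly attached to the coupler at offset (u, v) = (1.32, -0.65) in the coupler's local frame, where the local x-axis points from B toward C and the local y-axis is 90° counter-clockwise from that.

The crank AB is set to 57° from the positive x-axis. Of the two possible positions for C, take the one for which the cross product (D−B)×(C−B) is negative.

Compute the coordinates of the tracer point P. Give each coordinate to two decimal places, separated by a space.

A=(0,0), D=(10.00,0)
B = A + 3.00·(cos57°, sin57°) = (1.6339, 2.5160)
|BD| = 8.7362
circle(B,8.00) ∩ circle(D,10.00): a=2.3077, h=7.6599
  candidates: C₊=(6.0499,9.1868) cross=66.919; C₋=(1.6378,-5.4840) cross=-66.919
  mode - wants cross < 0 → take C=(1.6378,-5.4840) (cross=-66.919)
ex = (C−B)/|BC| = (0.0005,-1.0000); ey = (1.0000,0.0005)
P = B + 1.32·ex + -0.65·ey = (0.9846,1.1957)

0.98 1.20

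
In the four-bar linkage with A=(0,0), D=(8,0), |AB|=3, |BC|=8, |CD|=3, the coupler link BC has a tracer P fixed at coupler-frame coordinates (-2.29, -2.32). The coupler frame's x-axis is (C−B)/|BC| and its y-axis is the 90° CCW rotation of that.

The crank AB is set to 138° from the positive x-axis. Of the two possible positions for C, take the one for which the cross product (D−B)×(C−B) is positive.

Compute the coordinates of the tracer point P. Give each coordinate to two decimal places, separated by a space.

-4.52 -0.31

A=(0,0), D=(8.00,0)
B = A + 3.00·(cos138°, sin138°) = (-2.2294, 2.0074)
|BD| = 10.4245
circle(B,8.00) ∩ circle(D,3.00): a=7.8503, h=1.5405
  candidates: C₊=(5.7706,2.0074) cross=16.059; C₋=(5.1773,-1.0160) cross=-16.059
  mode + wants cross > 0 → take C=(5.7706,2.0074) (cross=16.059)
ex = (C−B)/|BC| = (1.0000,-0.0000); ey = (0.0000,1.0000)
P = B + -2.29·ex + -2.32·ey = (-4.5194,-0.3126)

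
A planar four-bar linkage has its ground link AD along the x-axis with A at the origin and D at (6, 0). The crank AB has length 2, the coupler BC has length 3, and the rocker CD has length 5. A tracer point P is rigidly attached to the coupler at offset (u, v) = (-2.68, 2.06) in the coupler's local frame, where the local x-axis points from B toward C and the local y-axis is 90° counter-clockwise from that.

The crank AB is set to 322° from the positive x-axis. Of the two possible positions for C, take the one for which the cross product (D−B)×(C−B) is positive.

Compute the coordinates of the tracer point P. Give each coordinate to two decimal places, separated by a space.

-0.25 -4.08

A=(0,0), D=(6.00,0)
B = A + 2.00·(cos322°, sin322°) = (1.5760, -1.2313)
|BD| = 4.5921
circle(B,3.00) ∩ circle(D,5.00): a=0.5540, h=2.9484
  candidates: C₊=(1.3191,1.7577) cross=13.540; C₋=(2.9003,-3.9232) cross=-13.540
  mode + wants cross > 0 → take C=(1.3191,1.7577) (cross=13.540)
ex = (C−B)/|BC| = (-0.0856,0.9963); ey = (-0.9963,-0.0856)
P = B + -2.68·ex + 2.06·ey = (-0.2469,-4.0779)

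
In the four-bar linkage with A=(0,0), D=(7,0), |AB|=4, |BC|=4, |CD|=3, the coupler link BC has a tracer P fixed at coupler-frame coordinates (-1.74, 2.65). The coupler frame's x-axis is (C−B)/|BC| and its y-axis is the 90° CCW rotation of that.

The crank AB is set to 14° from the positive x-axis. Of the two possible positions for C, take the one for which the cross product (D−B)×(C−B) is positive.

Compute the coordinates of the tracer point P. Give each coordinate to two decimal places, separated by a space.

1.04 2.38

A=(0,0), D=(7.00,0)
B = A + 4.00·(cos14°, sin14°) = (3.8812, 0.9677)
|BD| = 3.2655
circle(B,4.00) ∩ circle(D,3.00): a=2.7046, h=2.9471
  candidates: C₊=(7.3376,2.9809) cross=9.624; C₋=(5.5909,-2.6485) cross=-9.624
  mode + wants cross > 0 → take C=(7.3376,2.9809) (cross=9.624)
ex = (C−B)/|BC| = (0.8641,0.5033); ey = (-0.5033,0.8641)
P = B + -1.74·ex + 2.65·ey = (1.0439,2.3818)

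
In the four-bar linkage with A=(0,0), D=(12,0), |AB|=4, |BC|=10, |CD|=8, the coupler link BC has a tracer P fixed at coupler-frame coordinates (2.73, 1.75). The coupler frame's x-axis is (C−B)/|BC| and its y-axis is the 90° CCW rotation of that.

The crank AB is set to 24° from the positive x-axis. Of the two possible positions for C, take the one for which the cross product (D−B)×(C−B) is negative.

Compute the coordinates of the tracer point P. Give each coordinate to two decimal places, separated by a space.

6.50 0.06

A=(0,0), D=(12.00,0)
B = A + 4.00·(cos24°, sin24°) = (3.6542, 1.6269)
|BD| = 8.5029
circle(B,10.00) ∩ circle(D,8.00): a=6.3684, h=7.7100
  candidates: C₊=(11.3801,7.9759) cross=65.557; C₋=(8.4297,-7.1591) cross=-65.557
  mode - wants cross < 0 → take C=(8.4297,-7.1591) (cross=-65.557)
ex = (C−B)/|BC| = (0.4775,-0.8786); ey = (0.8786,0.4775)
P = B + 2.73·ex + 1.75·ey = (6.4954,0.0641)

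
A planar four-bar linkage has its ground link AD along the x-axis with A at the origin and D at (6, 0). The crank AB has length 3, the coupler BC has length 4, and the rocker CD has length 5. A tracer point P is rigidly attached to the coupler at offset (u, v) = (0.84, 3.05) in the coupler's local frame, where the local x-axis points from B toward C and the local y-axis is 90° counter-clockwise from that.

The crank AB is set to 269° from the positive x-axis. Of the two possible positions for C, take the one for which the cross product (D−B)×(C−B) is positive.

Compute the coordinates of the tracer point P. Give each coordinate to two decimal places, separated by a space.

-2.74 -1.34

A=(0,0), D=(6.00,0)
B = A + 3.00·(cos269°, sin269°) = (-0.0524, -2.9995)
|BD| = 6.7549
circle(B,4.00) ∩ circle(D,5.00): a=2.7112, h=2.9409
  candidates: C₊=(1.0710,0.8395) cross=19.866; C₋=(3.6829,-4.4307) cross=-19.866
  mode + wants cross > 0 → take C=(1.0710,0.8395) (cross=19.866)
ex = (C−B)/|BC| = (0.2808,0.9598); ey = (-0.9598,0.2808)
P = B + 0.84·ex + 3.05·ey = (-2.7437,-1.3368)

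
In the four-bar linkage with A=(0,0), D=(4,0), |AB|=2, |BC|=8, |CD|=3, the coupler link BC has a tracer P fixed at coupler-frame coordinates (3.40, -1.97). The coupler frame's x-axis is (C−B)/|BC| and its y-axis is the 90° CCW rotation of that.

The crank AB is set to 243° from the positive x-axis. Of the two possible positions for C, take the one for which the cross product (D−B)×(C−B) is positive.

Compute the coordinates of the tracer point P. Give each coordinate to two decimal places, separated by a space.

A=(0,0), D=(4.00,0)
B = A + 2.00·(cos243°, sin243°) = (-0.9080, -1.7820)
|BD| = 5.2215
circle(B,8.00) ∩ circle(D,3.00): a=7.8774, h=1.3949
  candidates: C₊=(6.0204,2.2176) cross=7.284; C₋=(6.9726,-0.4047) cross=-7.284
  mode + wants cross > 0 → take C=(6.0204,2.2176) (cross=7.284)
ex = (C−B)/|BC| = (0.8661,0.5000); ey = (-0.5000,0.8661)
P = B + 3.40·ex + -1.97·ey = (3.0215,-1.7883)

3.02 -1.79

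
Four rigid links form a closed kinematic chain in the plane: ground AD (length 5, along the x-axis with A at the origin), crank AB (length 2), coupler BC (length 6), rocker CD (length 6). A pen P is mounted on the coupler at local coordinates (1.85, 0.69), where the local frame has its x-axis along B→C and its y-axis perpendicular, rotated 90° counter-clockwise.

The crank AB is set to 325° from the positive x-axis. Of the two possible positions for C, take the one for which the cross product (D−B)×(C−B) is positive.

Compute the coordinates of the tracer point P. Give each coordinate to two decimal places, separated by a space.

A=(0,0), D=(5.00,0)
B = A + 2.00·(cos325°, sin325°) = (1.6383, -1.1472)
|BD| = 3.5520
circle(B,6.00) ∩ circle(D,6.00): a=1.7760, h=5.7311
  candidates: C₊=(1.4682,4.8504) cross=20.357; C₋=(5.1701,-5.9976) cross=-20.357
  mode + wants cross > 0 → take C=(1.4682,4.8504) (cross=20.357)
ex = (C−B)/|BC| = (-0.0283,0.9996); ey = (-0.9996,-0.0283)
P = B + 1.85·ex + 0.69·ey = (0.8961,0.6825)

0.90 0.68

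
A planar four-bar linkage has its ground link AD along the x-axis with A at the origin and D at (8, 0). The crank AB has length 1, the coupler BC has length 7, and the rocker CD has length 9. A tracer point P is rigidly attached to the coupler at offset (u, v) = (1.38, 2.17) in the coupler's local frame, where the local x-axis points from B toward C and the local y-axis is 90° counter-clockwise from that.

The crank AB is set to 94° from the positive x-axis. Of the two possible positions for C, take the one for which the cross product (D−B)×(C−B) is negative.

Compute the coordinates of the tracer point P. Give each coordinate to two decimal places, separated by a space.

A=(0,0), D=(8.00,0)
B = A + 1.00·(cos94°, sin94°) = (-0.0698, 0.9976)
|BD| = 8.1312
circle(B,7.00) ∩ circle(D,9.00): a=2.0979, h=6.6782
  candidates: C₊=(2.8316,7.3680) cross=54.302; C₋=(1.1929,-5.8876) cross=-54.302
  mode - wants cross < 0 → take C=(1.1929,-5.8876) (cross=-54.302)
ex = (C−B)/|BC| = (0.1804,-0.9836); ey = (0.9836,0.1804)
P = B + 1.38·ex + 2.17·ey = (2.3136,0.0316)

2.31 0.03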